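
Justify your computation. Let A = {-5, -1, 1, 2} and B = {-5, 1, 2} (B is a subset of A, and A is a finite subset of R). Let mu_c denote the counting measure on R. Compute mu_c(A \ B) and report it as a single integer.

Counting measure assigns mu_c(E) = |E| (number of elements) when E is finite. For B subset A, A \ B is the set of elements of A not in B, so |A \ B| = |A| - |B|.
|A| = 4, |B| = 3, so mu_c(A \ B) = 4 - 3 = 1.

1


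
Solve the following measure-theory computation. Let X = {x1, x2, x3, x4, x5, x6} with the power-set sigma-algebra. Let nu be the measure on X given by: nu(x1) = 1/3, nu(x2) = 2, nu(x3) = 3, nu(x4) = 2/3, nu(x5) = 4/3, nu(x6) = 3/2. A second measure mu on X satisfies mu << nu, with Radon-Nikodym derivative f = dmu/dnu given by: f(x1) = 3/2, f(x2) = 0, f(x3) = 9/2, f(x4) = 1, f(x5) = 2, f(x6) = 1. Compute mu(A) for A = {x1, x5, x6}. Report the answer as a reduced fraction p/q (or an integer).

By the defining property of the Radon-Nikodym derivative, for every measurable set A,
  mu(A) = integral_A f dnu.
Since nu is a discrete measure concentrated on the atoms of X, the integral over A reduces to the sum
  mu(A) = sum_{x in A} f(x) * nu({x}).
Computing each term:
  x1: f(x1) * nu(x1) = 3/2 * 1/3 = 1/2.
  x5: f(x5) * nu(x5) = 2 * 4/3 = 8/3.
  x6: f(x6) * nu(x6) = 1 * 3/2 = 3/2.
Summing: mu(A) = 1/2 + 8/3 + 3/2 = 14/3.

14/3


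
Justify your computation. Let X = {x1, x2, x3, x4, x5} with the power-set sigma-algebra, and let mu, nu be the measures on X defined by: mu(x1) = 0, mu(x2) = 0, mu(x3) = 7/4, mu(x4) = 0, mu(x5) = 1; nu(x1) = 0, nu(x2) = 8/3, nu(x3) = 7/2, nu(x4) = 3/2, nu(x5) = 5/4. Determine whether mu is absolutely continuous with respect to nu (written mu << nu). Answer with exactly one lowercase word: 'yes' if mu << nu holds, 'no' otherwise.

mu << nu means: every nu-null measurable set is also mu-null; equivalently, for every atom x, if nu({x}) = 0 then mu({x}) = 0.
Checking each atom:
  x1: nu = 0, mu = 0 -> consistent with mu << nu.
  x2: nu = 8/3 > 0 -> no constraint.
  x3: nu = 7/2 > 0 -> no constraint.
  x4: nu = 3/2 > 0 -> no constraint.
  x5: nu = 5/4 > 0 -> no constraint.
No atom violates the condition. Therefore mu << nu.

yes


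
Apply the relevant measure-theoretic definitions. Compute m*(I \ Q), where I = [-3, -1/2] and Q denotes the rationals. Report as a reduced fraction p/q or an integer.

The interval I = [-3, -1/2] has m(I) = -1/2 - (-3) = 5/2 (endpoints are measure-zero, so open/closed/half-open agree). Write I = (I cap Q) u (I \ Q). The rationals in I are countable, so m*(I cap Q) = 0 (cover each rational by intervals whose total length is arbitrarily small). By countable subadditivity m*(I) <= m*(I cap Q) + m*(I \ Q), hence m*(I \ Q) >= m(I) = 5/2. The reverse inequality m*(I \ Q) <= m*(I) = 5/2 is trivial since (I \ Q) is a subset of I. Therefore m*(I \ Q) = 5/2.

5/2


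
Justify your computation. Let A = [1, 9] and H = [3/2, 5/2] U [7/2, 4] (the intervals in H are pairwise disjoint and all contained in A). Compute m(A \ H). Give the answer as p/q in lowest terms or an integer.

The ambient interval has length m(A) = 9 - 1 = 8.
Since the holes are disjoint and sit inside A, by finite additivity
  m(H) = sum_i (b_i - a_i), and m(A \ H) = m(A) - m(H).
Computing the hole measures:
  m(H_1) = 5/2 - 3/2 = 1.
  m(H_2) = 4 - 7/2 = 1/2.
Summed: m(H) = 1 + 1/2 = 3/2.
So m(A \ H) = 8 - 3/2 = 13/2.

13/2


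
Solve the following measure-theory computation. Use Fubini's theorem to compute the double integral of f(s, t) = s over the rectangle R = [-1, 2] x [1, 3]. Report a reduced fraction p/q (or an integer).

f(s, t) is a tensor product of a function of s and a function of t, and both factors are bounded continuous (hence Lebesgue integrable) on the rectangle, so Fubini's theorem applies:
  integral_R f d(m x m) = (integral_a1^b1 s ds) * (integral_a2^b2 1 dt).
Inner integral in s: integral_{-1}^{2} s ds = (2^2 - (-1)^2)/2
  = 3/2.
Inner integral in t: integral_{1}^{3} 1 dt = (3^1 - 1^1)/1
  = 2.
Product: (3/2) * (2) = 3.

3


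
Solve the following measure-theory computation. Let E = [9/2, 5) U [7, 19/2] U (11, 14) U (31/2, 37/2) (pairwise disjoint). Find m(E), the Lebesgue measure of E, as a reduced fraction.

For pairwise disjoint intervals, m(union_i I_i) = sum_i m(I_i),
and m is invariant under swapping open/closed endpoints (single points have measure 0).
So m(E) = sum_i (b_i - a_i).
  I_1 has length 5 - 9/2 = 1/2.
  I_2 has length 19/2 - 7 = 5/2.
  I_3 has length 14 - 11 = 3.
  I_4 has length 37/2 - 31/2 = 3.
Summing:
  m(E) = 1/2 + 5/2 + 3 + 3 = 9.

9


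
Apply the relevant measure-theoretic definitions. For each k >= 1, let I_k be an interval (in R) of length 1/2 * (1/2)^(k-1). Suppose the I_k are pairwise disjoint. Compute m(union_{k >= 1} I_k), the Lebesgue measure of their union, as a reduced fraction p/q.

By countable additivity of the Lebesgue measure on pairwise disjoint measurable sets,
  m(union_{k >= 1} I_k) = sum_{k >= 1} m(I_k) = sum_{k >= 1} a * r^(k-1),
  with a = 1/2 and r = 1/2.
Since 0 < r = 1/2 < 1, the geometric series converges:
  sum_{k >= 1} a * r^(k-1) = a / (1 - r).
  = 1/2 / (1 - 1/2)
  = 1/2 / (1/2)
  = 1.

1


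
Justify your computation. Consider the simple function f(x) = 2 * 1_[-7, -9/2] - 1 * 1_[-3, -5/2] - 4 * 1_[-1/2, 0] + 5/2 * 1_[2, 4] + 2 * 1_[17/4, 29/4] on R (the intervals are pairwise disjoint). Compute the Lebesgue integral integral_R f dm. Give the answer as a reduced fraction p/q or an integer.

For a simple function f = sum_i c_i * 1_{A_i} with disjoint A_i,
  integral f dm = sum_i c_i * m(A_i).
Lengths of the A_i:
  m(A_1) = -9/2 - (-7) = 5/2.
  m(A_2) = -5/2 - (-3) = 1/2.
  m(A_3) = 0 - (-1/2) = 1/2.
  m(A_4) = 4 - 2 = 2.
  m(A_5) = 29/4 - 17/4 = 3.
Contributions c_i * m(A_i):
  (2) * (5/2) = 5.
  (-1) * (1/2) = -1/2.
  (-4) * (1/2) = -2.
  (5/2) * (2) = 5.
  (2) * (3) = 6.
Total: 5 - 1/2 - 2 + 5 + 6 = 27/2.

27/2


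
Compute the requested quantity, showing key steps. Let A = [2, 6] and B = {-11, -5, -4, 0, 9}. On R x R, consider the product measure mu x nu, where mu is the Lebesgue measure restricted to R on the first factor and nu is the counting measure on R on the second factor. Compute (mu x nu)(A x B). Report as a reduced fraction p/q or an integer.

For a measurable rectangle A x B, the product measure satisfies
  (mu x nu)(A x B) = mu(A) * nu(B).
  mu(A) = 4.
  nu(B) = 5.
  (mu x nu)(A x B) = 4 * 5 = 20.

20


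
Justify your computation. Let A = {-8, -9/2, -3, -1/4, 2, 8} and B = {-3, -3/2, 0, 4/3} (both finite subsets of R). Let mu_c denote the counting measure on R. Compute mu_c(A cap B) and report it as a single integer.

Counting measure on a finite set equals cardinality. mu_c(A cap B) = |A cap B| (elements appearing in both).
Enumerating the elements of A that also lie in B gives 1 element(s).
So mu_c(A cap B) = 1.

1


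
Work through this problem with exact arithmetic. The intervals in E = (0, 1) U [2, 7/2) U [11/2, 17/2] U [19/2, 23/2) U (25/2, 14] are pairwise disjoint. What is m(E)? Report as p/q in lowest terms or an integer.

For pairwise disjoint intervals, m(union_i I_i) = sum_i m(I_i),
and m is invariant under swapping open/closed endpoints (single points have measure 0).
So m(E) = sum_i (b_i - a_i).
  I_1 has length 1 - 0 = 1.
  I_2 has length 7/2 - 2 = 3/2.
  I_3 has length 17/2 - 11/2 = 3.
  I_4 has length 23/2 - 19/2 = 2.
  I_5 has length 14 - 25/2 = 3/2.
Summing:
  m(E) = 1 + 3/2 + 3 + 2 + 3/2 = 9.

9


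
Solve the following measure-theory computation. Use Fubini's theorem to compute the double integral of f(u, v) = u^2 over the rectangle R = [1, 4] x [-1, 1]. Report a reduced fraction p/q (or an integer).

f(u, v) is a tensor product of a function of u and a function of v, and both factors are bounded continuous (hence Lebesgue integrable) on the rectangle, so Fubini's theorem applies:
  integral_R f d(m x m) = (integral_a1^b1 u^2 du) * (integral_a2^b2 1 dv).
Inner integral in u: integral_{1}^{4} u^2 du = (4^3 - 1^3)/3
  = 21.
Inner integral in v: integral_{-1}^{1} 1 dv = (1^1 - (-1)^1)/1
  = 2.
Product: (21) * (2) = 42.

42


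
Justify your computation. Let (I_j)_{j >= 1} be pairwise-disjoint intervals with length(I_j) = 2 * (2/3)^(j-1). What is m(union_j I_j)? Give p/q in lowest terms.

By countable additivity of the Lebesgue measure on pairwise disjoint measurable sets,
  m(union_{j >= 1} I_j) = sum_{j >= 1} m(I_j) = sum_{j >= 1} a * r^(j-1),
  with a = 2 and r = 2/3.
Since 0 < r = 2/3 < 1, the geometric series converges:
  sum_{j >= 1} a * r^(j-1) = a / (1 - r).
  = 2 / (1 - 2/3)
  = 2 / (1/3)
  = 6.

6


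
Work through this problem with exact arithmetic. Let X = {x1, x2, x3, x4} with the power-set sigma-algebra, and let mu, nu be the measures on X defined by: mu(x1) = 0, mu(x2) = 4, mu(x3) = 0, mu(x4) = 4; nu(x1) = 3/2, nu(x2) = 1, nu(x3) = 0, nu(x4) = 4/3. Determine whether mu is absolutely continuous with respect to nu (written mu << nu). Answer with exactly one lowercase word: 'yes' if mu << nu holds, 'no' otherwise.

mu << nu means: every nu-null measurable set is also mu-null; equivalently, for every atom x, if nu({x}) = 0 then mu({x}) = 0.
Checking each atom:
  x1: nu = 3/2 > 0 -> no constraint.
  x2: nu = 1 > 0 -> no constraint.
  x3: nu = 0, mu = 0 -> consistent with mu << nu.
  x4: nu = 4/3 > 0 -> no constraint.
No atom violates the condition. Therefore mu << nu.

yes


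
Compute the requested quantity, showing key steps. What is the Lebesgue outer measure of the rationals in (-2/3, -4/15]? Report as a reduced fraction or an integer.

Q cap (-2/3, -4/15] is countable; list its elements as q_1, q_2, ... . Fix eps > 0 and cover the k-th point by an interval of length eps * 2^(-k). The cover has total length eps * sum_{k>=1} 2^(-k) = eps, so by definition of outer measure m*(Q cap (-2/3, -4/15]) <= eps. Since eps was arbitrary and m* >= 0, the outer measure is 0.

0


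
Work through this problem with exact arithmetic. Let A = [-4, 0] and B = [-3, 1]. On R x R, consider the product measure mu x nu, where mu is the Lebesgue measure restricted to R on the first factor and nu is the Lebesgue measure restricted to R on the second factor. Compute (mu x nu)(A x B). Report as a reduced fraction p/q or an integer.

For a measurable rectangle A x B, the product measure satisfies
  (mu x nu)(A x B) = mu(A) * nu(B).
  mu(A) = 4.
  nu(B) = 4.
  (mu x nu)(A x B) = 4 * 4 = 16.

16


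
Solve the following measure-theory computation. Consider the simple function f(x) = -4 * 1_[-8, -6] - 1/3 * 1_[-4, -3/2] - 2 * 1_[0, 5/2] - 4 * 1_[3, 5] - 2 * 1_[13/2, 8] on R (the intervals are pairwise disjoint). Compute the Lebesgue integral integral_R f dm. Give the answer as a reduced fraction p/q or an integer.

For a simple function f = sum_i c_i * 1_{A_i} with disjoint A_i,
  integral f dm = sum_i c_i * m(A_i).
Lengths of the A_i:
  m(A_1) = -6 - (-8) = 2.
  m(A_2) = -3/2 - (-4) = 5/2.
  m(A_3) = 5/2 - 0 = 5/2.
  m(A_4) = 5 - 3 = 2.
  m(A_5) = 8 - 13/2 = 3/2.
Contributions c_i * m(A_i):
  (-4) * (2) = -8.
  (-1/3) * (5/2) = -5/6.
  (-2) * (5/2) = -5.
  (-4) * (2) = -8.
  (-2) * (3/2) = -3.
Total: -8 - 5/6 - 5 - 8 - 3 = -149/6.

-149/6


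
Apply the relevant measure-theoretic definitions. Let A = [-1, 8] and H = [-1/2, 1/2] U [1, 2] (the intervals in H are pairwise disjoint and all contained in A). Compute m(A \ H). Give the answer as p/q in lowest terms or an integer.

The ambient interval has length m(A) = 8 - (-1) = 9.
Since the holes are disjoint and sit inside A, by finite additivity
  m(H) = sum_i (b_i - a_i), and m(A \ H) = m(A) - m(H).
Computing the hole measures:
  m(H_1) = 1/2 - (-1/2) = 1.
  m(H_2) = 2 - 1 = 1.
Summed: m(H) = 1 + 1 = 2.
So m(A \ H) = 9 - 2 = 7.

7


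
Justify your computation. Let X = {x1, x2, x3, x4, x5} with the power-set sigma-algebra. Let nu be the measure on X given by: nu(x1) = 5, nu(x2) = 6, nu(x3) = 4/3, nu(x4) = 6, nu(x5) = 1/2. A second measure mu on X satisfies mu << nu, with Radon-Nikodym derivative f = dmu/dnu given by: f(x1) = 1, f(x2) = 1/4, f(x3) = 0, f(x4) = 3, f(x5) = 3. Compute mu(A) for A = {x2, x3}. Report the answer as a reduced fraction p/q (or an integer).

By the defining property of the Radon-Nikodym derivative, for every measurable set A,
  mu(A) = integral_A f dnu.
Since nu is a discrete measure concentrated on the atoms of X, the integral over A reduces to the sum
  mu(A) = sum_{x in A} f(x) * nu({x}).
Computing each term:
  x2: f(x2) * nu(x2) = 1/4 * 6 = 3/2.
  x3: f(x3) * nu(x3) = 0 * 4/3 = 0.
Summing: mu(A) = 3/2 + 0 = 3/2.

3/2


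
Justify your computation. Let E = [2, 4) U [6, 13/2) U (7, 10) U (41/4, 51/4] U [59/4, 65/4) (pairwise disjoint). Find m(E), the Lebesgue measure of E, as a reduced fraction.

For pairwise disjoint intervals, m(union_i I_i) = sum_i m(I_i),
and m is invariant under swapping open/closed endpoints (single points have measure 0).
So m(E) = sum_i (b_i - a_i).
  I_1 has length 4 - 2 = 2.
  I_2 has length 13/2 - 6 = 1/2.
  I_3 has length 10 - 7 = 3.
  I_4 has length 51/4 - 41/4 = 5/2.
  I_5 has length 65/4 - 59/4 = 3/2.
Summing:
  m(E) = 2 + 1/2 + 3 + 5/2 + 3/2 = 19/2.

19/2


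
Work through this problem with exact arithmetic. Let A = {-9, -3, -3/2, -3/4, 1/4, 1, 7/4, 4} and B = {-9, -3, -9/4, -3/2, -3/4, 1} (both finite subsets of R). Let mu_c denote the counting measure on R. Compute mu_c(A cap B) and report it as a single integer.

Counting measure on a finite set equals cardinality. mu_c(A cap B) = |A cap B| (elements appearing in both).
Enumerating the elements of A that also lie in B gives 5 element(s).
So mu_c(A cap B) = 5.

5


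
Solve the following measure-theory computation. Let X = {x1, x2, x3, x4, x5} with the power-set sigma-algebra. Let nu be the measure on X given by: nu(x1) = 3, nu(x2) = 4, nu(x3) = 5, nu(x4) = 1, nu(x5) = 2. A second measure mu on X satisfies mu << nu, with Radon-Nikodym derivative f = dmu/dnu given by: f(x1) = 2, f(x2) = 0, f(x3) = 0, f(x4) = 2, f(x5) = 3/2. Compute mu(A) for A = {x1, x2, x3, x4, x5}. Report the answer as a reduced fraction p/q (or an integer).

By the defining property of the Radon-Nikodym derivative, for every measurable set A,
  mu(A) = integral_A f dnu.
Since nu is a discrete measure concentrated on the atoms of X, the integral over A reduces to the sum
  mu(A) = sum_{x in A} f(x) * nu({x}).
Computing each term:
  x1: f(x1) * nu(x1) = 2 * 3 = 6.
  x2: f(x2) * nu(x2) = 0 * 4 = 0.
  x3: f(x3) * nu(x3) = 0 * 5 = 0.
  x4: f(x4) * nu(x4) = 2 * 1 = 2.
  x5: f(x5) * nu(x5) = 3/2 * 2 = 3.
Summing: mu(A) = 6 + 0 + 0 + 2 + 3 = 11.

11


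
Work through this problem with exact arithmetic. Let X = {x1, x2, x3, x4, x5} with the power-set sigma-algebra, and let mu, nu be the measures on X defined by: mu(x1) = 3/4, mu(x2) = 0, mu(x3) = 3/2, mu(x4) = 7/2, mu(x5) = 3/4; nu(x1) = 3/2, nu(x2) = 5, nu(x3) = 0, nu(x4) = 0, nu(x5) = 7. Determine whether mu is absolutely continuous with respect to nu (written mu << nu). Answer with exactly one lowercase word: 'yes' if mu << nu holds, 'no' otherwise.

mu << nu means: every nu-null measurable set is also mu-null; equivalently, for every atom x, if nu({x}) = 0 then mu({x}) = 0.
Checking each atom:
  x1: nu = 3/2 > 0 -> no constraint.
  x2: nu = 5 > 0 -> no constraint.
  x3: nu = 0, mu = 3/2 > 0 -> violates mu << nu.
  x4: nu = 0, mu = 7/2 > 0 -> violates mu << nu.
  x5: nu = 7 > 0 -> no constraint.
The atom(s) x3, x4 violate the condition (nu = 0 but mu > 0). Therefore mu is NOT absolutely continuous w.r.t. nu.

no


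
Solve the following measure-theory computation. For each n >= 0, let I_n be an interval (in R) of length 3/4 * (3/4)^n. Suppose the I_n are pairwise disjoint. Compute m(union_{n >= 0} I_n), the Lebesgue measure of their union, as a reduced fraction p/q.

By countable additivity of the Lebesgue measure on pairwise disjoint measurable sets,
  m(union_{n >= 0} I_n) = sum_{n >= 0} m(I_n) = sum_{n >= 0} a * r^n,
  with a = 3/4 and r = 3/4.
Since 0 < r = 3/4 < 1, the geometric series converges:
  sum_{n >= 0} a * r^n = a / (1 - r).
  = 3/4 / (1 - 3/4)
  = 3/4 / (1/4)
  = 3.

3


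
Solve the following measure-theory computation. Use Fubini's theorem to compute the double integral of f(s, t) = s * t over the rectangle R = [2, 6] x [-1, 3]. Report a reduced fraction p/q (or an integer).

f(s, t) is a tensor product of a function of s and a function of t, and both factors are bounded continuous (hence Lebesgue integrable) on the rectangle, so Fubini's theorem applies:
  integral_R f d(m x m) = (integral_a1^b1 s ds) * (integral_a2^b2 t dt).
Inner integral in s: integral_{2}^{6} s ds = (6^2 - 2^2)/2
  = 16.
Inner integral in t: integral_{-1}^{3} t dt = (3^2 - (-1)^2)/2
  = 4.
Product: (16) * (4) = 64.

64


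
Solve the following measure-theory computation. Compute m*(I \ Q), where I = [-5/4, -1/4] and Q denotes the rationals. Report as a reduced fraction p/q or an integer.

The interval I = [-5/4, -1/4] has m(I) = -1/4 - (-5/4) = 1 (endpoints are measure-zero, so open/closed/half-open agree). Write I = (I cap Q) u (I \ Q). The rationals in I are countable, so m*(I cap Q) = 0 (cover each rational by intervals whose total length is arbitrarily small). By countable subadditivity m*(I) <= m*(I cap Q) + m*(I \ Q), hence m*(I \ Q) >= m(I) = 1. The reverse inequality m*(I \ Q) <= m*(I) = 1 is trivial since (I \ Q) is a subset of I. Therefore m*(I \ Q) = 1.

1


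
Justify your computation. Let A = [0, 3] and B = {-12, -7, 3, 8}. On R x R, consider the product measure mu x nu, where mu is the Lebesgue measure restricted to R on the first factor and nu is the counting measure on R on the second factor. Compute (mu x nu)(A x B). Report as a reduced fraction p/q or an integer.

For a measurable rectangle A x B, the product measure satisfies
  (mu x nu)(A x B) = mu(A) * nu(B).
  mu(A) = 3.
  nu(B) = 4.
  (mu x nu)(A x B) = 3 * 4 = 12.

12


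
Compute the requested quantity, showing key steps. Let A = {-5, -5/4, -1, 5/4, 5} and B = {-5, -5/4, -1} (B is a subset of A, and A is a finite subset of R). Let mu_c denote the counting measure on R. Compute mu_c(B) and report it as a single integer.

Counting measure assigns mu_c(E) = |E| (number of elements) when E is finite.
B has 3 element(s), so mu_c(B) = 3.

3


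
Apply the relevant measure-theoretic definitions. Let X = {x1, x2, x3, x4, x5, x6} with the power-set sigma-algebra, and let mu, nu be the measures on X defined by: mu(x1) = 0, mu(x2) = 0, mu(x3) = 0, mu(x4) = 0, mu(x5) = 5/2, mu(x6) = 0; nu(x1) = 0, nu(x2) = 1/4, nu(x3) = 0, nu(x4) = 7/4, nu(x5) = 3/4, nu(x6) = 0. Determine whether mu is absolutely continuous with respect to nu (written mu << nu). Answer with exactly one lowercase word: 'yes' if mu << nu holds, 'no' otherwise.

mu << nu means: every nu-null measurable set is also mu-null; equivalently, for every atom x, if nu({x}) = 0 then mu({x}) = 0.
Checking each atom:
  x1: nu = 0, mu = 0 -> consistent with mu << nu.
  x2: nu = 1/4 > 0 -> no constraint.
  x3: nu = 0, mu = 0 -> consistent with mu << nu.
  x4: nu = 7/4 > 0 -> no constraint.
  x5: nu = 3/4 > 0 -> no constraint.
  x6: nu = 0, mu = 0 -> consistent with mu << nu.
No atom violates the condition. Therefore mu << nu.

yes


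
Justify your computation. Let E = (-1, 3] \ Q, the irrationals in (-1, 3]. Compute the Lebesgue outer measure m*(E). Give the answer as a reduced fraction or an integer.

The interval I = (-1, 3] has m(I) = 3 - (-1) = 4 (endpoints are measure-zero, so open/closed/half-open agree). Write I = (I cap Q) u (I \ Q). The rationals in I are countable, so m*(I cap Q) = 0 (cover each rational by intervals whose total length is arbitrarily small). By countable subadditivity m*(I) <= m*(I cap Q) + m*(I \ Q), hence m*(I \ Q) >= m(I) = 4. The reverse inequality m*(I \ Q) <= m*(I) = 4 is trivial since (I \ Q) is a subset of I. Therefore m*(I \ Q) = 4.

4


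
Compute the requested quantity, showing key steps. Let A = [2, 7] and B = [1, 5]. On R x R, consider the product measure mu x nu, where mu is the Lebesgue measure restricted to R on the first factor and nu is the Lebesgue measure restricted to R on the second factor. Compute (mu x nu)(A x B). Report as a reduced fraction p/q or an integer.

For a measurable rectangle A x B, the product measure satisfies
  (mu x nu)(A x B) = mu(A) * nu(B).
  mu(A) = 5.
  nu(B) = 4.
  (mu x nu)(A x B) = 5 * 4 = 20.

20


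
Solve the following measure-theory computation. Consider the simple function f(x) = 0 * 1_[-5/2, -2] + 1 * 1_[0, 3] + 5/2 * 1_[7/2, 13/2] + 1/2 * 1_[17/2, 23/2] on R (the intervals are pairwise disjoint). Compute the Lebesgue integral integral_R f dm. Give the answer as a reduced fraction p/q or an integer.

For a simple function f = sum_i c_i * 1_{A_i} with disjoint A_i,
  integral f dm = sum_i c_i * m(A_i).
Lengths of the A_i:
  m(A_1) = -2 - (-5/2) = 1/2.
  m(A_2) = 3 - 0 = 3.
  m(A_3) = 13/2 - 7/2 = 3.
  m(A_4) = 23/2 - 17/2 = 3.
Contributions c_i * m(A_i):
  (0) * (1/2) = 0.
  (1) * (3) = 3.
  (5/2) * (3) = 15/2.
  (1/2) * (3) = 3/2.
Total: 0 + 3 + 15/2 + 3/2 = 12.

12


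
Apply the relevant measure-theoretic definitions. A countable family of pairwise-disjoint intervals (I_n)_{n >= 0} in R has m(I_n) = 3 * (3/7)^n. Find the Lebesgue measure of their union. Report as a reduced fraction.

By countable additivity of the Lebesgue measure on pairwise disjoint measurable sets,
  m(union_{n >= 0} I_n) = sum_{n >= 0} m(I_n) = sum_{n >= 0} a * r^n,
  with a = 3 and r = 3/7.
Since 0 < r = 3/7 < 1, the geometric series converges:
  sum_{n >= 0} a * r^n = a / (1 - r).
  = 3 / (1 - 3/7)
  = 3 / (4/7)
  = 21/4.

21/4


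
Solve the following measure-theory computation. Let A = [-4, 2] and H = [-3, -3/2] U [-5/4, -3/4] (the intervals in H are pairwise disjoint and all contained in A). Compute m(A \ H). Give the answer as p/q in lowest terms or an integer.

The ambient interval has length m(A) = 2 - (-4) = 6.
Since the holes are disjoint and sit inside A, by finite additivity
  m(H) = sum_i (b_i - a_i), and m(A \ H) = m(A) - m(H).
Computing the hole measures:
  m(H_1) = -3/2 - (-3) = 3/2.
  m(H_2) = -3/4 - (-5/4) = 1/2.
Summed: m(H) = 3/2 + 1/2 = 2.
So m(A \ H) = 6 - 2 = 4.

4


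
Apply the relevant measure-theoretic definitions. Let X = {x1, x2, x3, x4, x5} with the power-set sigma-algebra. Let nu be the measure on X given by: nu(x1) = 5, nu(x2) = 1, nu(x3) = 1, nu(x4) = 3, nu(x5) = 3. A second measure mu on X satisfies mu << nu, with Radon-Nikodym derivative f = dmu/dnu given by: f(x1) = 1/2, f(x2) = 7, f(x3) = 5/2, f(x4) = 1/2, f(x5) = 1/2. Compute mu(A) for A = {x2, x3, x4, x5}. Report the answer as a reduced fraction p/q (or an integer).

By the defining property of the Radon-Nikodym derivative, for every measurable set A,
  mu(A) = integral_A f dnu.
Since nu is a discrete measure concentrated on the atoms of X, the integral over A reduces to the sum
  mu(A) = sum_{x in A} f(x) * nu({x}).
Computing each term:
  x2: f(x2) * nu(x2) = 7 * 1 = 7.
  x3: f(x3) * nu(x3) = 5/2 * 1 = 5/2.
  x4: f(x4) * nu(x4) = 1/2 * 3 = 3/2.
  x5: f(x5) * nu(x5) = 1/2 * 3 = 3/2.
Summing: mu(A) = 7 + 5/2 + 3/2 + 3/2 = 25/2.

25/2


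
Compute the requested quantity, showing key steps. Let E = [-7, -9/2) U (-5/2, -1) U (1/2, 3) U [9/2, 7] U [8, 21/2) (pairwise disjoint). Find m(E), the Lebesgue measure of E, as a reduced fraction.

For pairwise disjoint intervals, m(union_i I_i) = sum_i m(I_i),
and m is invariant under swapping open/closed endpoints (single points have measure 0).
So m(E) = sum_i (b_i - a_i).
  I_1 has length -9/2 - (-7) = 5/2.
  I_2 has length -1 - (-5/2) = 3/2.
  I_3 has length 3 - 1/2 = 5/2.
  I_4 has length 7 - 9/2 = 5/2.
  I_5 has length 21/2 - 8 = 5/2.
Summing:
  m(E) = 5/2 + 3/2 + 5/2 + 5/2 + 5/2 = 23/2.

23/2


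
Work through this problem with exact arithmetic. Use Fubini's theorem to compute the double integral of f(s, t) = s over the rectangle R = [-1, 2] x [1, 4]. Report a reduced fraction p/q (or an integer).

f(s, t) is a tensor product of a function of s and a function of t, and both factors are bounded continuous (hence Lebesgue integrable) on the rectangle, so Fubini's theorem applies:
  integral_R f d(m x m) = (integral_a1^b1 s ds) * (integral_a2^b2 1 dt).
Inner integral in s: integral_{-1}^{2} s ds = (2^2 - (-1)^2)/2
  = 3/2.
Inner integral in t: integral_{1}^{4} 1 dt = (4^1 - 1^1)/1
  = 3.
Product: (3/2) * (3) = 9/2.

9/2


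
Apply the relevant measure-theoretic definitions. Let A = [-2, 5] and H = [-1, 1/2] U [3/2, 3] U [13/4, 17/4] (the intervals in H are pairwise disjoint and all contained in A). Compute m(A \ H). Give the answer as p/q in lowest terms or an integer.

The ambient interval has length m(A) = 5 - (-2) = 7.
Since the holes are disjoint and sit inside A, by finite additivity
  m(H) = sum_i (b_i - a_i), and m(A \ H) = m(A) - m(H).
Computing the hole measures:
  m(H_1) = 1/2 - (-1) = 3/2.
  m(H_2) = 3 - 3/2 = 3/2.
  m(H_3) = 17/4 - 13/4 = 1.
Summed: m(H) = 3/2 + 3/2 + 1 = 4.
So m(A \ H) = 7 - 4 = 3.

3


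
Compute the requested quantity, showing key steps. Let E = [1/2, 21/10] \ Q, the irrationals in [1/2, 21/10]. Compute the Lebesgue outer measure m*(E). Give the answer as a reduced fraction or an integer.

The interval I = [1/2, 21/10] has m(I) = 21/10 - 1/2 = 8/5 (endpoints are measure-zero, so open/closed/half-open agree). Write I = (I cap Q) u (I \ Q). The rationals in I are countable, so m*(I cap Q) = 0 (cover each rational by intervals whose total length is arbitrarily small). By countable subadditivity m*(I) <= m*(I cap Q) + m*(I \ Q), hence m*(I \ Q) >= m(I) = 8/5. The reverse inequality m*(I \ Q) <= m*(I) = 8/5 is trivial since (I \ Q) is a subset of I. Therefore m*(I \ Q) = 8/5.

8/5


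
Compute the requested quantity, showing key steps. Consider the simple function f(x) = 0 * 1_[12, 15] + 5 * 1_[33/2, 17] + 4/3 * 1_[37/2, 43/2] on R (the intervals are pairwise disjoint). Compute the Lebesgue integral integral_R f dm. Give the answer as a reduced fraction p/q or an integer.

For a simple function f = sum_i c_i * 1_{A_i} with disjoint A_i,
  integral f dm = sum_i c_i * m(A_i).
Lengths of the A_i:
  m(A_1) = 15 - 12 = 3.
  m(A_2) = 17 - 33/2 = 1/2.
  m(A_3) = 43/2 - 37/2 = 3.
Contributions c_i * m(A_i):
  (0) * (3) = 0.
  (5) * (1/2) = 5/2.
  (4/3) * (3) = 4.
Total: 0 + 5/2 + 4 = 13/2.

13/2


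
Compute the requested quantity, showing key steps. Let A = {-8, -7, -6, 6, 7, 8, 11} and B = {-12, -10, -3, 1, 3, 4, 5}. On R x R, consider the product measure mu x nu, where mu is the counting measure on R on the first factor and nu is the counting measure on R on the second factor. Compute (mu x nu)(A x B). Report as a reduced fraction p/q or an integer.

For a measurable rectangle A x B, the product measure satisfies
  (mu x nu)(A x B) = mu(A) * nu(B).
  mu(A) = 7.
  nu(B) = 7.
  (mu x nu)(A x B) = 7 * 7 = 49.

49


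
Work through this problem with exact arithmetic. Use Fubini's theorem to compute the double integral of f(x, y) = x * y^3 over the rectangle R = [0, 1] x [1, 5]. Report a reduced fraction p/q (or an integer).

f(x, y) is a tensor product of a function of x and a function of y, and both factors are bounded continuous (hence Lebesgue integrable) on the rectangle, so Fubini's theorem applies:
  integral_R f d(m x m) = (integral_a1^b1 x dx) * (integral_a2^b2 y^3 dy).
Inner integral in x: integral_{0}^{1} x dx = (1^2 - 0^2)/2
  = 1/2.
Inner integral in y: integral_{1}^{5} y^3 dy = (5^4 - 1^4)/4
  = 156.
Product: (1/2) * (156) = 78.

78


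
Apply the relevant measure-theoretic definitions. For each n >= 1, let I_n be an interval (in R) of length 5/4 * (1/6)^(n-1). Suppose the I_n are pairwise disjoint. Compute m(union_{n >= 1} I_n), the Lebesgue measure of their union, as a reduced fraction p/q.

By countable additivity of the Lebesgue measure on pairwise disjoint measurable sets,
  m(union_{n >= 1} I_n) = sum_{n >= 1} m(I_n) = sum_{n >= 1} a * r^(n-1),
  with a = 5/4 and r = 1/6.
Since 0 < r = 1/6 < 1, the geometric series converges:
  sum_{n >= 1} a * r^(n-1) = a / (1 - r).
  = 5/4 / (1 - 1/6)
  = 5/4 / (5/6)
  = 3/2.

3/2


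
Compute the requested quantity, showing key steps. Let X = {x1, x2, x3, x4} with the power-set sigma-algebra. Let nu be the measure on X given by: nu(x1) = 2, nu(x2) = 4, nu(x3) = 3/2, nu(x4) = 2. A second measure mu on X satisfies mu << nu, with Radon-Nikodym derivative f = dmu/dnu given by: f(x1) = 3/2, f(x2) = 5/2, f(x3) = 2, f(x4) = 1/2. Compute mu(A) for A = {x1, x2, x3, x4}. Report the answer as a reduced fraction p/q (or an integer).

By the defining property of the Radon-Nikodym derivative, for every measurable set A,
  mu(A) = integral_A f dnu.
Since nu is a discrete measure concentrated on the atoms of X, the integral over A reduces to the sum
  mu(A) = sum_{x in A} f(x) * nu({x}).
Computing each term:
  x1: f(x1) * nu(x1) = 3/2 * 2 = 3.
  x2: f(x2) * nu(x2) = 5/2 * 4 = 10.
  x3: f(x3) * nu(x3) = 2 * 3/2 = 3.
  x4: f(x4) * nu(x4) = 1/2 * 2 = 1.
Summing: mu(A) = 3 + 10 + 3 + 1 = 17.

17


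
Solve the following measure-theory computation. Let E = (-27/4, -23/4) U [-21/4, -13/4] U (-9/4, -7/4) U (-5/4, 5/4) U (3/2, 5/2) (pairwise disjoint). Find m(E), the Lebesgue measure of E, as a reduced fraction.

For pairwise disjoint intervals, m(union_i I_i) = sum_i m(I_i),
and m is invariant under swapping open/closed endpoints (single points have measure 0).
So m(E) = sum_i (b_i - a_i).
  I_1 has length -23/4 - (-27/4) = 1.
  I_2 has length -13/4 - (-21/4) = 2.
  I_3 has length -7/4 - (-9/4) = 1/2.
  I_4 has length 5/4 - (-5/4) = 5/2.
  I_5 has length 5/2 - 3/2 = 1.
Summing:
  m(E) = 1 + 2 + 1/2 + 5/2 + 1 = 7.

7


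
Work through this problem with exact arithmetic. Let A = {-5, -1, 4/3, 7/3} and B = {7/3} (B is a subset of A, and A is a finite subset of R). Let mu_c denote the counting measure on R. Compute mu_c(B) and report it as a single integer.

Counting measure assigns mu_c(E) = |E| (number of elements) when E is finite.
B has 1 element(s), so mu_c(B) = 1.

1


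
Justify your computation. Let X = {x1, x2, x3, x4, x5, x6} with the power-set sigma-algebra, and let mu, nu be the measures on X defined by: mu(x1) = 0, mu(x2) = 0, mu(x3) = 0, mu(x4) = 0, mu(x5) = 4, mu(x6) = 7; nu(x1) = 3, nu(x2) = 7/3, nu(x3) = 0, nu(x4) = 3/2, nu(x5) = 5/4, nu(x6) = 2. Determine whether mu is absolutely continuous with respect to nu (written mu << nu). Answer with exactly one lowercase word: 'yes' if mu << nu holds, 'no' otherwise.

mu << nu means: every nu-null measurable set is also mu-null; equivalently, for every atom x, if nu({x}) = 0 then mu({x}) = 0.
Checking each atom:
  x1: nu = 3 > 0 -> no constraint.
  x2: nu = 7/3 > 0 -> no constraint.
  x3: nu = 0, mu = 0 -> consistent with mu << nu.
  x4: nu = 3/2 > 0 -> no constraint.
  x5: nu = 5/4 > 0 -> no constraint.
  x6: nu = 2 > 0 -> no constraint.
No atom violates the condition. Therefore mu << nu.

yes


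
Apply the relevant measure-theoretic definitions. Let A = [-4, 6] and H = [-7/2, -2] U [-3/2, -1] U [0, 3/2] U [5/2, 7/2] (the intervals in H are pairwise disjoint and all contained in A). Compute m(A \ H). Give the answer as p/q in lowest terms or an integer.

The ambient interval has length m(A) = 6 - (-4) = 10.
Since the holes are disjoint and sit inside A, by finite additivity
  m(H) = sum_i (b_i - a_i), and m(A \ H) = m(A) - m(H).
Computing the hole measures:
  m(H_1) = -2 - (-7/2) = 3/2.
  m(H_2) = -1 - (-3/2) = 1/2.
  m(H_3) = 3/2 - 0 = 3/2.
  m(H_4) = 7/2 - 5/2 = 1.
Summed: m(H) = 3/2 + 1/2 + 3/2 + 1 = 9/2.
So m(A \ H) = 10 - 9/2 = 11/2.

11/2


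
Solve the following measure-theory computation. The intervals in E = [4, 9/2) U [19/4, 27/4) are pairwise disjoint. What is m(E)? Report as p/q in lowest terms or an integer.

For pairwise disjoint intervals, m(union_i I_i) = sum_i m(I_i),
and m is invariant under swapping open/closed endpoints (single points have measure 0).
So m(E) = sum_i (b_i - a_i).
  I_1 has length 9/2 - 4 = 1/2.
  I_2 has length 27/4 - 19/4 = 2.
Summing:
  m(E) = 1/2 + 2 = 5/2.

5/2


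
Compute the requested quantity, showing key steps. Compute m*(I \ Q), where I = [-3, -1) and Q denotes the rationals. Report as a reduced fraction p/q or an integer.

The interval I = [-3, -1) has m(I) = -1 - (-3) = 2 (endpoints are measure-zero, so open/closed/half-open agree). Write I = (I cap Q) u (I \ Q). The rationals in I are countable, so m*(I cap Q) = 0 (cover each rational by intervals whose total length is arbitrarily small). By countable subadditivity m*(I) <= m*(I cap Q) + m*(I \ Q), hence m*(I \ Q) >= m(I) = 2. The reverse inequality m*(I \ Q) <= m*(I) = 2 is trivial since (I \ Q) is a subset of I. Therefore m*(I \ Q) = 2.

2


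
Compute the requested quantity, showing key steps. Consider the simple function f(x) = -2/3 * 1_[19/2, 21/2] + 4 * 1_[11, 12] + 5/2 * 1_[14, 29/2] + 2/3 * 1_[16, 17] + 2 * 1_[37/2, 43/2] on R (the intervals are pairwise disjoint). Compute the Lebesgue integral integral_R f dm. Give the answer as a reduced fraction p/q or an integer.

For a simple function f = sum_i c_i * 1_{A_i} with disjoint A_i,
  integral f dm = sum_i c_i * m(A_i).
Lengths of the A_i:
  m(A_1) = 21/2 - 19/2 = 1.
  m(A_2) = 12 - 11 = 1.
  m(A_3) = 29/2 - 14 = 1/2.
  m(A_4) = 17 - 16 = 1.
  m(A_5) = 43/2 - 37/2 = 3.
Contributions c_i * m(A_i):
  (-2/3) * (1) = -2/3.
  (4) * (1) = 4.
  (5/2) * (1/2) = 5/4.
  (2/3) * (1) = 2/3.
  (2) * (3) = 6.
Total: -2/3 + 4 + 5/4 + 2/3 + 6 = 45/4.

45/4


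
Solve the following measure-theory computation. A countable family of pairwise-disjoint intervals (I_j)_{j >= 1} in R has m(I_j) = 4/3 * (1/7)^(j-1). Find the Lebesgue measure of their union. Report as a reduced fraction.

By countable additivity of the Lebesgue measure on pairwise disjoint measurable sets,
  m(union_{j >= 1} I_j) = sum_{j >= 1} m(I_j) = sum_{j >= 1} a * r^(j-1),
  with a = 4/3 and r = 1/7.
Since 0 < r = 1/7 < 1, the geometric series converges:
  sum_{j >= 1} a * r^(j-1) = a / (1 - r).
  = 4/3 / (1 - 1/7)
  = 4/3 / (6/7)
  = 14/9.

14/9


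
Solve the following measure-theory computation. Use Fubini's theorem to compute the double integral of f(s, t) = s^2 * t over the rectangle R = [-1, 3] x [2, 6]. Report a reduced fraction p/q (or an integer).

f(s, t) is a tensor product of a function of s and a function of t, and both factors are bounded continuous (hence Lebesgue integrable) on the rectangle, so Fubini's theorem applies:
  integral_R f d(m x m) = (integral_a1^b1 s^2 ds) * (integral_a2^b2 t dt).
Inner integral in s: integral_{-1}^{3} s^2 ds = (3^3 - (-1)^3)/3
  = 28/3.
Inner integral in t: integral_{2}^{6} t dt = (6^2 - 2^2)/2
  = 16.
Product: (28/3) * (16) = 448/3.

448/3


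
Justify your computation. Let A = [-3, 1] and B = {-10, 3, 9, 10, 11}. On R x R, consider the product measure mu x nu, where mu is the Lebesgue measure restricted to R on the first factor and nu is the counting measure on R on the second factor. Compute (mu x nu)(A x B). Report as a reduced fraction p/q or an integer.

For a measurable rectangle A x B, the product measure satisfies
  (mu x nu)(A x B) = mu(A) * nu(B).
  mu(A) = 4.
  nu(B) = 5.
  (mu x nu)(A x B) = 4 * 5 = 20.

20


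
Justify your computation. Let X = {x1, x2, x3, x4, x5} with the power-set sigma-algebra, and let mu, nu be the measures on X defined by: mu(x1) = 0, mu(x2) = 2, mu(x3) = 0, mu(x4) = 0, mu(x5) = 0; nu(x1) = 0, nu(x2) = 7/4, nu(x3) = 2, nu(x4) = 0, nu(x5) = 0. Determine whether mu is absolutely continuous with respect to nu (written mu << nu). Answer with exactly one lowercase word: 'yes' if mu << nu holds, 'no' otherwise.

mu << nu means: every nu-null measurable set is also mu-null; equivalently, for every atom x, if nu({x}) = 0 then mu({x}) = 0.
Checking each atom:
  x1: nu = 0, mu = 0 -> consistent with mu << nu.
  x2: nu = 7/4 > 0 -> no constraint.
  x3: nu = 2 > 0 -> no constraint.
  x4: nu = 0, mu = 0 -> consistent with mu << nu.
  x5: nu = 0, mu = 0 -> consistent with mu << nu.
No atom violates the condition. Therefore mu << nu.

yes


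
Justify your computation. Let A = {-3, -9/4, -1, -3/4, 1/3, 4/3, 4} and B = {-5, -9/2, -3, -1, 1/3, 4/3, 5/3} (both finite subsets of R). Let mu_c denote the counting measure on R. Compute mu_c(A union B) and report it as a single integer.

Counting measure on a finite set equals cardinality. By inclusion-exclusion, |A union B| = |A| + |B| - |A cap B|.
|A| = 7, |B| = 7, |A cap B| = 4.
So mu_c(A union B) = 7 + 7 - 4 = 10.

10


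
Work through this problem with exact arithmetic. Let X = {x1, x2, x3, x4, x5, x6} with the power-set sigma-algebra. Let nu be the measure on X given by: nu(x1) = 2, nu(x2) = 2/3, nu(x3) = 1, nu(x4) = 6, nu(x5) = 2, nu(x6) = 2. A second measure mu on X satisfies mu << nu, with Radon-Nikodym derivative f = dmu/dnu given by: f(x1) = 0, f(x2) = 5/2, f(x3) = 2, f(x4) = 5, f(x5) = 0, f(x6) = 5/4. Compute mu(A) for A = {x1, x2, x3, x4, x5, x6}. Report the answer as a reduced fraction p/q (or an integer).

By the defining property of the Radon-Nikodym derivative, for every measurable set A,
  mu(A) = integral_A f dnu.
Since nu is a discrete measure concentrated on the atoms of X, the integral over A reduces to the sum
  mu(A) = sum_{x in A} f(x) * nu({x}).
Computing each term:
  x1: f(x1) * nu(x1) = 0 * 2 = 0.
  x2: f(x2) * nu(x2) = 5/2 * 2/3 = 5/3.
  x3: f(x3) * nu(x3) = 2 * 1 = 2.
  x4: f(x4) * nu(x4) = 5 * 6 = 30.
  x5: f(x5) * nu(x5) = 0 * 2 = 0.
  x6: f(x6) * nu(x6) = 5/4 * 2 = 5/2.
Summing: mu(A) = 0 + 5/3 + 2 + 30 + 0 + 5/2 = 217/6.

217/6


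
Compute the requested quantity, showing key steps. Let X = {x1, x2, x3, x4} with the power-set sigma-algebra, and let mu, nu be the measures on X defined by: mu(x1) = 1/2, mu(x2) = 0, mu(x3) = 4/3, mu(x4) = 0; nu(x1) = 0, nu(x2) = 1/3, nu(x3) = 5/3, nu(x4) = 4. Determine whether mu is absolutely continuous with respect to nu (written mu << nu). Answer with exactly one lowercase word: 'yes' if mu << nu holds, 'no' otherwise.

mu << nu means: every nu-null measurable set is also mu-null; equivalently, for every atom x, if nu({x}) = 0 then mu({x}) = 0.
Checking each atom:
  x1: nu = 0, mu = 1/2 > 0 -> violates mu << nu.
  x2: nu = 1/3 > 0 -> no constraint.
  x3: nu = 5/3 > 0 -> no constraint.
  x4: nu = 4 > 0 -> no constraint.
The atom(s) x1 violate the condition (nu = 0 but mu > 0). Therefore mu is NOT absolutely continuous w.r.t. nu.

no


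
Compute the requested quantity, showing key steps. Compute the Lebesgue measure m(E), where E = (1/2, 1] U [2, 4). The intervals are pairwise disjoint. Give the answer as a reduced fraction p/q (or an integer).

For pairwise disjoint intervals, m(union_i I_i) = sum_i m(I_i),
and m is invariant under swapping open/closed endpoints (single points have measure 0).
So m(E) = sum_i (b_i - a_i).
  I_1 has length 1 - 1/2 = 1/2.
  I_2 has length 4 - 2 = 2.
Summing:
  m(E) = 1/2 + 2 = 5/2.

5/2


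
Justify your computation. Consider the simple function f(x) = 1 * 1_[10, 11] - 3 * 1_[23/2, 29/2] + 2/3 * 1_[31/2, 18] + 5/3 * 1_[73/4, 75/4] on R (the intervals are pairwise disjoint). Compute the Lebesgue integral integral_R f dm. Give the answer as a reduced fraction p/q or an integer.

For a simple function f = sum_i c_i * 1_{A_i} with disjoint A_i,
  integral f dm = sum_i c_i * m(A_i).
Lengths of the A_i:
  m(A_1) = 11 - 10 = 1.
  m(A_2) = 29/2 - 23/2 = 3.
  m(A_3) = 18 - 31/2 = 5/2.
  m(A_4) = 75/4 - 73/4 = 1/2.
Contributions c_i * m(A_i):
  (1) * (1) = 1.
  (-3) * (3) = -9.
  (2/3) * (5/2) = 5/3.
  (5/3) * (1/2) = 5/6.
Total: 1 - 9 + 5/3 + 5/6 = -11/2.

-11/2


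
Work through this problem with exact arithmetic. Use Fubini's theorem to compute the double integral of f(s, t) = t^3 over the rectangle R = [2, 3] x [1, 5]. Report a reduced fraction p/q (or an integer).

f(s, t) is a tensor product of a function of s and a function of t, and both factors are bounded continuous (hence Lebesgue integrable) on the rectangle, so Fubini's theorem applies:
  integral_R f d(m x m) = (integral_a1^b1 1 ds) * (integral_a2^b2 t^3 dt).
Inner integral in s: integral_{2}^{3} 1 ds = (3^1 - 2^1)/1
  = 1.
Inner integral in t: integral_{1}^{5} t^3 dt = (5^4 - 1^4)/4
  = 156.
Product: (1) * (156) = 156.

156
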